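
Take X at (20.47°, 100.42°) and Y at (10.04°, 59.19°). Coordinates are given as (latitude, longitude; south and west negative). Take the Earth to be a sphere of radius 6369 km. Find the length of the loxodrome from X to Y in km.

Rhumb course C = atan2(Δλ, Δψ) with Δψ = ln[tan(π/4+φ₂/2)/tan(π/4+φ₁/2)] = -0.1890, Δλ = -0.7196 → C = 255.28°
d = R·|Δφ| / |cos C| = 6369·0.18204 / 0.25401 = 4564 km

4564 km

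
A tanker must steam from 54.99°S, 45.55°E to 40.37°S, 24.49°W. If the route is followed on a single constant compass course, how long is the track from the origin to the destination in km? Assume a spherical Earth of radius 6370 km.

Δψ = ln[tan(π/4+φ₂/2)/tan(π/4+φ₁/2)] = +0.3826;  Δφ = +0.2552 rad,  Δλ = -1.2224 rad
q = Δφ/Δψ = 0.6670
d = R·√(Δφ² + q²Δλ²) = 6370·0.85434 = 5442 km

5442 km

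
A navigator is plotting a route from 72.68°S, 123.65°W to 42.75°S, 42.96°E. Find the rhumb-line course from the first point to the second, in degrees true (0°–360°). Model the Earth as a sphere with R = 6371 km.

Δψ = ln[tan(π/4+φ₂/2)/tan(π/4+φ₁/2)] = +1.0550
Δλ = +2.9079 rad (taken the short way round)
course = atan2(Δλ, Δψ) = 70.06°

70.1°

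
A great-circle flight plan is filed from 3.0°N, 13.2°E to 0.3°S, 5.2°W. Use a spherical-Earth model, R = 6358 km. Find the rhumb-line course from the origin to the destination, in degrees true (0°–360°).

Δψ = ln[tan(π/4+φ₂/2)/tan(π/4+φ₁/2)] = -0.0576
Δλ = -0.3211 rad (taken the short way round)
course = atan2(Δλ, Δψ) = 259.83°

259.8°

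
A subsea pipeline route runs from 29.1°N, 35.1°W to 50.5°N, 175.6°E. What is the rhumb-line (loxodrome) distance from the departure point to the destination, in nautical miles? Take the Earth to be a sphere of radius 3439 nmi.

Δψ = ln[tan(π/4+φ₂/2)/tan(π/4+φ₁/2)] = +0.4931;  Δφ = +0.3735 rad,  Δλ = -2.6058 rad
q = Δφ/Δψ = 0.7575
d = R·√(Δφ² + q²Δλ²) = 3439·2.00886 = 6908 nmi

6908 nmi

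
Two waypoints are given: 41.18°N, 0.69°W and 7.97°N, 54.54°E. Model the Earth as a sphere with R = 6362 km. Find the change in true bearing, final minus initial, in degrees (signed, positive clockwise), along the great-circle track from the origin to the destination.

+25.6°

At departure: θ₁ = atan2(sin Δλ cos φ₂, cos φ₁ sin φ₂ − sin φ₁ cos φ₂ cos Δλ) = 108.20°
At arrival: θ₂ = atan2(sin Δλ cos φ₁, −cos φ₂ sin φ₁ + sin φ₂ cos φ₁ cos Δλ) = 133.78°
Δθ = θ₂ − θ₁ = +25.6°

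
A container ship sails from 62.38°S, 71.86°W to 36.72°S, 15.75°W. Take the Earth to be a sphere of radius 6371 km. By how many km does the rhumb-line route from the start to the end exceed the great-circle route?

118 km

Great circle: cos σ = sin φ₁ sin φ₂ + cos φ₁ cos φ₂ cos Δλ,  σ = 0.7422 rad → d_gc = 4728.6 km
Rhumb line: Δψ = +0.7133, q = Δφ/Δψ = 0.6278, d_rh = R√(Δφ²+q²Δλ²) = 4846.2 km
Excess = 4846.2 − 4728.6 = 117.6 ≈ 118 km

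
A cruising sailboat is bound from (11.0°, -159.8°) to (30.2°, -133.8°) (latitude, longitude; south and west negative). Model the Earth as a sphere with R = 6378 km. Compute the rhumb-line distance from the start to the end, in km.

Rhumb course C = atan2(Δλ, Δψ) with Δψ = ln[tan(π/4+φ₂/2)/tan(π/4+φ₁/2)] = +0.3602, Δλ = +0.4538 → C = 51.56°
d = R·|Δφ| / |cos C| = 6378·0.33510 / 0.62168 = 3438 km

3438 km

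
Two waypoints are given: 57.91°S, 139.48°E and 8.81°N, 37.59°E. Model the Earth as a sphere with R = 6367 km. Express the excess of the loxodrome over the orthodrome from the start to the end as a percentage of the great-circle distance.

3.9%

Great circle: σ = 1.8110 rad → d_gc = Rσ = 11530.8 km
Rhumb: Δφ = +1.1645, Δλ = -1.7783, Δψ = +1.4006, q = Δφ/Δψ = 0.8314 → d_rh = R√(Δφ²+q²Δλ²) = 11983.1 km
Excess = (11983.1 − 11530.8) / 11530.8 = 452.3 / 11530.8 = 3.92% ≈ 3.9%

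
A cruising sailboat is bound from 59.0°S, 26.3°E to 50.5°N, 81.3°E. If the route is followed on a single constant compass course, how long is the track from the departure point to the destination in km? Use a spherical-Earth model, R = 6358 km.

13161 km

Δψ = ln[tan(π/4+φ₂/2)/tan(π/4+φ₁/2)] = +2.3069;  Δφ = +1.9111 rad,  Δλ = +0.9599 rad
q = Δφ/Δψ = 0.8284
d = R·√(Δφ² + q²Δλ²) = 6358·2.06999 = 13161 km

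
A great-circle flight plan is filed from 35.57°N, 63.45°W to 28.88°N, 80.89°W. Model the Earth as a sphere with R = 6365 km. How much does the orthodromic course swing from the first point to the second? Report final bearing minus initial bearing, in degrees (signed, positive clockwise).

At departure: θ₁ = atan2(sin Δλ cos φ₂, cos φ₁ sin φ₂ − sin φ₁ cos φ₂ cos Δλ) = 250.47°
At arrival: θ₂ = atan2(sin Δλ cos φ₁, −cos φ₂ sin φ₁ + sin φ₂ cos φ₁ cos Δλ) = 241.10°
Δθ = θ₂ − θ₁ = -9.4°

-9.4°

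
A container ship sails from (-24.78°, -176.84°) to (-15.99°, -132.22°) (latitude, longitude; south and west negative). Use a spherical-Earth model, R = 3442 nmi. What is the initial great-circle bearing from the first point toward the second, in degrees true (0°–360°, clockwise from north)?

86.9°

θ = atan2( sin Δλ·cos φ₂ ,  cos φ₁ sin φ₂ − sin φ₁ cos φ₂ cos Δλ )
  = atan2(+0.6752, +0.0367) = 86.89°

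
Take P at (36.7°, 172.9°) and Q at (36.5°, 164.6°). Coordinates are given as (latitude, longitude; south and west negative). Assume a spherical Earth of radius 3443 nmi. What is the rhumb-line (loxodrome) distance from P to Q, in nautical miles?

401 nmi

Δψ = ln[tan(π/4+φ₂/2)/tan(π/4+φ₁/2)] = -0.0043;  Δφ = -0.0035 rad,  Δλ = -0.1449 rad
q = Δφ/Δψ = 0.8028
d = R·√(Δφ² + q²Δλ²) = 3443·0.11635 = 401 nmi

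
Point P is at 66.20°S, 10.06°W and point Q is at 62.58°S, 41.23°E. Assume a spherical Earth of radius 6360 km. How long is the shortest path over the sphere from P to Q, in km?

2422 km

Haversine: a = sin²(Δφ/2)+cos φ₁ cos φ₂ sin²(Δλ/2) = 0.03581;  σ = 2·atan2(√a,√(1−a))
σ = 21.815° → d = Rσ = 6360·0.38075 = 2422 km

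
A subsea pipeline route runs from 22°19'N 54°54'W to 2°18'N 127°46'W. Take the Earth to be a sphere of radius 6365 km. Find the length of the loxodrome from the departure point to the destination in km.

8173 km

Rhumb course C = atan2(Δλ, Δψ) with Δψ = ln[tan(π/4+φ₂/2)/tan(π/4+φ₁/2)] = -0.3596, Δλ = -1.2718 → C = 254.21°
d = R·|Δφ| / |cos C| = 6365·0.34936 / 0.27208 = 8173 km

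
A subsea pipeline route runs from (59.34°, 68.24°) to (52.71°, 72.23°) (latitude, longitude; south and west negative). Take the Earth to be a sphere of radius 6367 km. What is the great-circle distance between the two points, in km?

777 km

cos σ = sin φ₁ sin φ₂ + cos φ₁ cos φ₂ cos Δλ
      = sin(59.34°)sin(52.71°) + cos(59.34°)cos(52.71°)cos(3.99°) = 0.9926
σ = 6.992° → d = Rσ = 6367·0.12203 = 777 km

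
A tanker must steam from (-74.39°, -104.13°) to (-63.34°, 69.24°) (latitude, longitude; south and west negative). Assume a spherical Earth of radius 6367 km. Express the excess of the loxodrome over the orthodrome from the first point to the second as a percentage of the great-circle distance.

Great circle: σ = 0.7365 rad → d_gc = Rσ = 4689.6 km
Rhumb: Δφ = +0.1929, Δλ = +3.0259, Δψ = +0.5473, q = Δφ/Δψ = 0.3524 → d_rh = R√(Δφ²+q²Δλ²) = 6898.9 km
Excess = (6898.9 − 4689.6) / 4689.6 = 2209.3 / 4689.6 = 47.11% ≈ 47.1%

47.1%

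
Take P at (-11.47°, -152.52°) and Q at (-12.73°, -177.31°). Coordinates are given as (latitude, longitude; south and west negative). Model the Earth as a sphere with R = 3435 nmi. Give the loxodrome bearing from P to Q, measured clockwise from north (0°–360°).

267.0°

Meridional parts: M(φ₁)=-0.2015, M(φ₂)=-0.2240 → ΔM = -0.0225;  Δλ = -0.4327 rad
tan C = Δλ / ΔM = +19.2371 → C = 267.02°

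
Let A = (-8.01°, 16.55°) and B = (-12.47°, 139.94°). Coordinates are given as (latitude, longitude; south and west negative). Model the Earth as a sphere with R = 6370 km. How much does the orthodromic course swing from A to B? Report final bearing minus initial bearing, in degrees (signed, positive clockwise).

Initial bearing θ₁ = atan2(sin Δλ cos φ₂, cos φ₁ sin φ₂ − sin φ₁ cos φ₂ cos Δλ) = 109.50°
Final bearing θ₂ = (initial bearing from the destination back to the start) + 180° = 72.94°
Δθ = θ₂ − θ₁ = -36.6°

-36.6°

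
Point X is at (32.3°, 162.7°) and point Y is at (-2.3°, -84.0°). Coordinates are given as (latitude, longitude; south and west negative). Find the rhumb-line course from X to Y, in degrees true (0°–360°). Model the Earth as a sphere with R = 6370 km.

Δψ = ln[tan(π/4+φ₂/2)/tan(π/4+φ₁/2)] = -0.6364
Δλ = +1.9775 rad (taken the short way round)
course = atan2(Δλ, Δψ) = 107.84°

107.8°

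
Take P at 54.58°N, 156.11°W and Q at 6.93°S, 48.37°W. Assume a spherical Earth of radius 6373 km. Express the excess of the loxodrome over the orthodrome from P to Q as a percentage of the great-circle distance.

Great circle: σ = 1.8480 rad → d_gc = Rσ = 11777.0 km
Rhumb: Δφ = -1.0736, Δλ = +1.8804, Δψ = -1.2628, q = Δφ/Δψ = 0.8502 → d_rh = R√(Δφ²+q²Δλ²) = 12272.3 km
Excess = (12272.3 − 11777.0) / 11777.0 = 495.3 / 11777.0 = 4.21% ≈ 4.2%

4.2%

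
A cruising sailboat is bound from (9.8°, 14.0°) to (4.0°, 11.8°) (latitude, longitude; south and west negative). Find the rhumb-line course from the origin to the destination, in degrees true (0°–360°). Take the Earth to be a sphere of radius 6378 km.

200.6°

Meridional parts: M(φ₁)=+0.1719, M(φ₂)=+0.0699 → ΔM = -0.1020;  Δλ = -0.0384 rad
tan C = Δλ / ΔM = +0.3764 → C = 200.63°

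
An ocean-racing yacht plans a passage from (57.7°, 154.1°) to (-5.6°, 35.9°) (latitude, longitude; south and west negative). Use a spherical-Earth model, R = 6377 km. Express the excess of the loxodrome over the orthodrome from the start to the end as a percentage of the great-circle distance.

Great circle: σ = 1.9111 rad → d_gc = Rσ = 12187.2 km
Rhumb: Δφ = -1.1048, Δλ = -2.0630, Δψ = -1.3372, q = Δφ/Δψ = 0.8262 → d_rh = R√(Δφ²+q²Δλ²) = 12952.7 km
Excess = (12952.7 − 12187.2) / 12187.2 = 765.5 / 12187.2 = 6.28% ≈ 6.3%

6.3%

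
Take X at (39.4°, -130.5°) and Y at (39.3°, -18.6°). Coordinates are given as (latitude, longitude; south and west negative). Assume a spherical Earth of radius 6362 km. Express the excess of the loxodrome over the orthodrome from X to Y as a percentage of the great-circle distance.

Great circle: σ = 1.3908 rad → d_gc = Rσ = 8848.5 km
Rhumb: Δφ = -0.0017, Δλ = +1.9530, Δψ = -0.0023, q = Δφ/Δψ = 0.7733 → d_rh = R√(Δφ²+q²Δλ²) = 9608.2 km
Excess = (9608.2 − 8848.5) / 8848.5 = 759.7 / 8848.5 = 8.59% ≈ 8.6%

8.6%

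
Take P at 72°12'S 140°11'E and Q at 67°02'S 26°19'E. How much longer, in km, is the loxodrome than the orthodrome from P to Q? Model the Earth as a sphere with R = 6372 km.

636 km

Great circle: cos σ = sin φ₁ sin φ₂ + cos φ₁ cos φ₂ cos Δλ,  σ = 0.5946 rad → d_gc = 3788.6 km
Rhumb line: Δψ = +0.2603, q = Δφ/Δψ = 0.3465, d_rh = R√(Δφ²+q²Δλ²) = 4424.9 km
Excess = 4424.9 − 3788.6 = 636.3 ≈ 636 km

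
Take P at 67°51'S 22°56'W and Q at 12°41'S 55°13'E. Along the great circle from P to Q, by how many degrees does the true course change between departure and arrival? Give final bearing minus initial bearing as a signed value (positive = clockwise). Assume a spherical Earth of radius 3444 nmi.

-61.3°

At departure: θ₁ = atan2(sin Δλ cos φ₂, cos φ₁ sin φ₂ − sin φ₁ cos φ₂ cos Δλ) = 83.86°
At arrival: θ₂ = atan2(sin Δλ cos φ₁, −cos φ₂ sin φ₁ + sin φ₂ cos φ₁ cos Δλ) = 22.60°
Δθ = θ₂ − θ₁ = -61.3°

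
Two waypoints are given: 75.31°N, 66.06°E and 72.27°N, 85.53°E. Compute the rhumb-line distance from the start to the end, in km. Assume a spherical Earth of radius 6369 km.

691 km

Δψ = ln[tan(π/4+φ₂/2)/tan(π/4+φ₁/2)] = -0.1906;  Δφ = -0.0531 rad,  Δλ = +0.3398 rad
q = Δφ/Δψ = 0.2783
d = R·√(Δφ² + q²Δλ²) = 6369·0.10845 = 691 km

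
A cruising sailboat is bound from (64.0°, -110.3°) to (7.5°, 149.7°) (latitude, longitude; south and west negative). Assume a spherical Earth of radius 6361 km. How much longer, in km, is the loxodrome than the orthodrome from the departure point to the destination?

Great circle: cos σ = sin φ₁ sin φ₂ + cos φ₁ cos φ₂ cos Δλ,  σ = 1.5289 rad → d_gc = 9725.6 km
Rhumb line: Δψ = -1.3346, q = Δφ/Δψ = 0.7389, d_rh = R√(Δφ²+q²Δλ²) = 10326.3 km
Excess = 10326.3 − 9725.6 = 600.7 ≈ 601 km

601 km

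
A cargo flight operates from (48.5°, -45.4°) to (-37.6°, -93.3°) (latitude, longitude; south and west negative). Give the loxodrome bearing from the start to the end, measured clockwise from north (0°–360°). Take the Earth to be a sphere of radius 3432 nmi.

Δψ = ln[tan(π/4+φ₂/2)/tan(π/4+φ₁/2)] = -1.6797
Δλ = -0.8360 rad (taken the short way round)
course = atan2(Δλ, Δψ) = 206.46°

206.5°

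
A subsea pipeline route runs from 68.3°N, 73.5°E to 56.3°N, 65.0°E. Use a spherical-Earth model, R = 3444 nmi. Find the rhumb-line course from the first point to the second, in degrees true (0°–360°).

198.0°

Meridional parts: M(φ₁)=+1.6520, M(φ₂)=+1.1945 → ΔM = -0.4576;  Δλ = -0.1484 rad
tan C = Δλ / ΔM = +0.3242 → C = 197.96°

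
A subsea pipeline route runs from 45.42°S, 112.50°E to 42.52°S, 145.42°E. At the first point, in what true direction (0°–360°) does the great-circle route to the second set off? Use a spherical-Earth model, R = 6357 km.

θ = atan2( sin Δλ·cos φ₂ ,  cos φ₁ sin φ₂ − sin φ₁ cos φ₂ cos Δλ )
  = atan2(+0.4006, -0.0337) = 94.81°

94.8°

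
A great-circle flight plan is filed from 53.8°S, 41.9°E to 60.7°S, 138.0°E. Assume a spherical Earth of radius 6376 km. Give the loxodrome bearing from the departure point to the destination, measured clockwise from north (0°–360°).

Meridional parts: M(φ₁)=-1.1183, M(φ₂)=-1.3417 → ΔM = -0.2234;  Δλ = +1.6773 rad
tan C = Δλ / ΔM = -7.5078 → C = 97.59°

97.6°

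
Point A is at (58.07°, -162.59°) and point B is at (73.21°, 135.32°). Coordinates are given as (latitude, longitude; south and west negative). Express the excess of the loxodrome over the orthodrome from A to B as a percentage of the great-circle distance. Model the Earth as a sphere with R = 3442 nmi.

Great circle: σ = 0.4864 rad → d_gc = Rσ = 1674.1 nmi
Rhumb: Δφ = +0.2642, Δλ = -1.0837, Δψ = +0.6619, q = Δφ/Δψ = 0.3992 → d_rh = R√(Δφ²+q²Δλ²) = 1744.8 nmi
Excess = (1744.8 − 1674.1) / 1674.1 = 70.7 / 1674.1 = 4.22% ≈ 4.2%

4.2%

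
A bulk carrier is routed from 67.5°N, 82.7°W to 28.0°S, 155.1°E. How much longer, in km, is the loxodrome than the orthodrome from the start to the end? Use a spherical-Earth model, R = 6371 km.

Great circle: cos σ = sin φ₁ sin φ₂ + cos φ₁ cos φ₂ cos Δλ,  σ = 2.2316 rad → d_gc = 14217.8 km
Rhumb line: Δψ = -2.1243, q = Δφ/Δψ = 0.7846, d_rh = R√(Δφ²+q²Δλ²) = 15047.8 km
Excess = 15047.8 − 14217.8 = 830.0 ≈ 830 km

830 km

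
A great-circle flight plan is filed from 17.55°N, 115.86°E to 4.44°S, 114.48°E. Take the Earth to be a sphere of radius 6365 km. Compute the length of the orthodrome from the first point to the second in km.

2448 km

cos σ = sin φ₁ sin φ₂ + cos φ₁ cos φ₂ cos Δλ
      = sin(17.55°)sin(-4.44°) + cos(17.55°)cos(-4.44°)cos(-1.38°) = 0.9270
σ = 22.032° → d = Rσ = 6365·0.38453 = 2448 km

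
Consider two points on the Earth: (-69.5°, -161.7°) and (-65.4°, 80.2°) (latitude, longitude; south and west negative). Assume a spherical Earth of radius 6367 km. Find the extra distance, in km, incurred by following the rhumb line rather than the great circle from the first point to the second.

766 km

Great circle: cos σ = sin φ₁ sin φ₂ + cos φ₁ cos φ₂ cos Δλ,  σ = 0.6713 rad → d_gc = 4274.41 km
Rhumb line: Δψ = +0.1871, q = Δφ/Δψ = 0.3825, d_rh = R√(Δφ²+q²Δλ²) = 5039.94 km
Excess = 5039.94 − 4274.41 = 765.53 ≈ 766 km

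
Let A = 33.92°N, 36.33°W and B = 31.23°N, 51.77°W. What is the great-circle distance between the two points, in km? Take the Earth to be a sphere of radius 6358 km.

1473 km

Haversine: a = sin²(Δφ/2)+cos φ₁ cos φ₂ sin²(Δλ/2) = 0.01336;  σ = 2·atan2(√a,√(1−a))
σ = 13.272° → d = Rσ = 6358·0.23165 = 1473 km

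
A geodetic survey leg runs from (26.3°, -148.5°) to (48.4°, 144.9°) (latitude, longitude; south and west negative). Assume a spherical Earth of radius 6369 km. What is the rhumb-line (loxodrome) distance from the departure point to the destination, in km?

6304 km

Rhumb course C = atan2(Δλ, Δψ) with Δψ = ln[tan(π/4+φ₂/2)/tan(π/4+φ₁/2)] = +0.4919, Δλ = -1.1624 → C = 292.94°
d = R·|Δφ| / |cos C| = 6369·0.38572 / 0.38972 = 6304 km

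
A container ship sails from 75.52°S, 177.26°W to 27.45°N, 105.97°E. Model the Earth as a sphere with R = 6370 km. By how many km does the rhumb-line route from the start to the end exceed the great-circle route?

323 km

Great circle: cos σ = sin φ₁ sin φ₂ + cos φ₁ cos φ₂ cos Δλ,  σ = 1.9775 rad → d_gc = 12596.4 km
Rhumb line: Δψ = +2.5618, q = Δφ/Δψ = 0.7015, d_rh = R√(Δφ²+q²Δλ²) = 12919.2 km
Excess = 12919.2 − 12596.4 = 322.8 ≈ 323 km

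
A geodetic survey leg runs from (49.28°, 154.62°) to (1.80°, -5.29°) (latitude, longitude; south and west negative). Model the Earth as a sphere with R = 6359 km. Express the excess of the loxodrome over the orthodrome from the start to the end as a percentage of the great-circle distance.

15.8%

Great circle: σ = 2.2001 rad → d_gc = Rσ = 13990.3 km
Rhumb: Δφ = -0.8287, Δλ = -2.7910, Δψ = -0.9599, q = Δφ/Δψ = 0.8633 → d_rh = R√(Δφ²+q²Δλ²) = 16203.1 km
Excess = (16203.1 − 13990.3) / 13990.3 = 2212.8 / 13990.3 = 15.82% ≈ 15.8%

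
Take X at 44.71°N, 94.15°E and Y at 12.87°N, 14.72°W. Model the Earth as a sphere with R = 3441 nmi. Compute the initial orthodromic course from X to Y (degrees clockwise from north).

292.4°

N = sin Δλ·cos φ₂ = -0.9225;  D = cos φ₁ sin φ₂ − sin φ₁ cos φ₂ cos Δλ = +0.3801
initial course = atan2(N, D) = 292.39°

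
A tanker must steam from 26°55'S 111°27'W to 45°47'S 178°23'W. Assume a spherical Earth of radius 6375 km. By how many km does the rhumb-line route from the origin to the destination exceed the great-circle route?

139 km

Great circle: cos σ = sin φ₁ sin φ₂ + cos φ₁ cos φ₂ cos Δλ,  σ = 0.9666 rad → d_gc = 6162.2 km
Rhumb line: Δψ = -0.4128, q = Δφ/Δψ = 0.7978, d_rh = R√(Δφ²+q²Δλ²) = 6301.2 km
Excess = 6301.2 − 6162.2 = 139.0 ≈ 139 km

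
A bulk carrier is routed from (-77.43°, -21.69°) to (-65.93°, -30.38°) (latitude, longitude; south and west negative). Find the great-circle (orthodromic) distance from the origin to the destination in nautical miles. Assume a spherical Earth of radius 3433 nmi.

cos σ = sin φ₁ sin φ₂ + cos φ₁ cos φ₂ cos Δλ
      = sin(-77.43°)sin(-65.93°) + cos(-77.43°)cos(-65.93°)cos(-8.69°) = 0.9789
σ = 11.789° → d = Rσ = 3433·0.20576 = 706 nmi

706 nmi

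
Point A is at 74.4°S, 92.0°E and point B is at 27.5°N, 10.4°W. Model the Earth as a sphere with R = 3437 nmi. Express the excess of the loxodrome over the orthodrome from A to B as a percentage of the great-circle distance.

Great circle: σ = 2.0897 rad → d_gc = Rσ = 7182.4 nmi
Rhumb: Δφ = +1.7785, Δλ = -1.7872, Δψ = +2.4874, q = Δφ/Δψ = 0.7150 → d_rh = R√(Δφ²+q²Δλ²) = 7526.9 nmi
Excess = (7526.9 − 7182.4) / 7182.4 = 344.5 / 7182.4 = 4.80% ≈ 4.8%

4.8%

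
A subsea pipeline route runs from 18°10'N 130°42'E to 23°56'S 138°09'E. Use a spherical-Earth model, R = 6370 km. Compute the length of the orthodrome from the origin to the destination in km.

Haversine: a = sin²(Δφ/2)+cos φ₁ cos φ₂ sin²(Δλ/2) = 0.13268;  σ = 2·atan2(√a,√(1−a))
σ = 42.723° → d = Rσ = 6370·0.74565 = 4750 km

4750 km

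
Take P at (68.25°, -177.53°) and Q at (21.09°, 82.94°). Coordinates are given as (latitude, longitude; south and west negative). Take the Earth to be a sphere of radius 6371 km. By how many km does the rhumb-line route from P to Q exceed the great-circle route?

652 km

Great circle: cos σ = sin φ₁ sin φ₂ + cos φ₁ cos φ₂ cos Δλ,  σ = 1.2902 rad → d_gc = 8219.6 km
Rhumb line: Δψ = -1.2730, q = Δφ/Δψ = 0.6466, d_rh = R√(Δφ²+q²Δλ²) = 8871.8 km
Excess = 8871.8 − 8219.6 = 652.2 ≈ 652 km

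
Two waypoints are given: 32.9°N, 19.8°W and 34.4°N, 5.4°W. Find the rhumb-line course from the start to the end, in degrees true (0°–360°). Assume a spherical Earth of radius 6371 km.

82.9°

Δψ = ln[tan(π/4+φ₂/2)/tan(π/4+φ₁/2)] = +0.0315
Δλ = +0.2513 rad (taken the short way round)
course = atan2(Δλ, Δψ) = 82.87°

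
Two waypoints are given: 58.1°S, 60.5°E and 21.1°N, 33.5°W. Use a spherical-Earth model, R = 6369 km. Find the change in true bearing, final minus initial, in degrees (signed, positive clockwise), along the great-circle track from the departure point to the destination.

+47.7°

Initial bearing θ₁ = atan2(sin Δλ cos φ₂, cos φ₁ sin φ₂ − sin φ₁ cos φ₂ cos Δλ) = 278.25°
Final bearing θ₂ = (initial bearing from the destination back to the start) + 180° = 325.91°
Δθ = θ₂ − θ₁ = +47.7°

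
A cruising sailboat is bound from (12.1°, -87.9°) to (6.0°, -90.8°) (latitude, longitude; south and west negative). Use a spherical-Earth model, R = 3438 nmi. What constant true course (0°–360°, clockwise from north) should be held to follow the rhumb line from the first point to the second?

Δψ = ln[tan(π/4+φ₂/2)/tan(π/4+φ₁/2)] = -0.1079
Δλ = -0.0506 rad (taken the short way round)
course = atan2(Δλ, Δψ) = 205.14°

205.1°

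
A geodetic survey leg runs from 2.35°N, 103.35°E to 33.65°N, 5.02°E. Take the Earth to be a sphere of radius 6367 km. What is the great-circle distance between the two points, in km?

Haversine: a = sin²(Δφ/2)+cos φ₁ cos φ₂ sin²(Δλ/2) = 0.54889;  σ = 2·atan2(√a,√(1−a))
σ = 95.611° → d = Rσ = 6367·1.66873 = 10625 km

10625 km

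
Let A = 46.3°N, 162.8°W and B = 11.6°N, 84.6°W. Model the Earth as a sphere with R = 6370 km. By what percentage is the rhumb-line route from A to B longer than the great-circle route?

2.3%

Great circle: σ = 1.2831 rad → d_gc = Rσ = 8173.2 km
Rhumb: Δφ = -0.6056, Δλ = +1.3648, Δψ = -0.7100, q = Δφ/Δψ = 0.8530 → d_rh = R√(Δφ²+q²Δλ²) = 8359.7 km
Excess = (8359.7 − 8173.2) / 8173.2 = 186.5 / 8173.2 = 2.28% ≈ 2.3%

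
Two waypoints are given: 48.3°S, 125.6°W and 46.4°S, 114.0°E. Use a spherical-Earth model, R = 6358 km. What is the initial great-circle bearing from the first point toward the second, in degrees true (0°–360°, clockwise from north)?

218.7°

θ = atan2( sin Δλ·cos φ₂ ,  cos φ₁ sin φ₂ − sin φ₁ cos φ₂ cos Δλ )
  = atan2(-0.5948, -0.7423) = 218.71°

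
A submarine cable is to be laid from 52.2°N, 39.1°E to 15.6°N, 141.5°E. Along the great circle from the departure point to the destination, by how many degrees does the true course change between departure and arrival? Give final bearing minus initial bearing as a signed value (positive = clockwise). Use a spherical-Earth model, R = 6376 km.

Initial bearing θ₁ = atan2(sin Δλ cos φ₂, cos φ₁ sin φ₂ − sin φ₁ cos φ₂ cos Δλ) = 70.76°
Final bearing θ₂ = (initial bearing from the destination back to the start) + 180° = 143.07°
Δθ = θ₂ − θ₁ = +72.3°

+72.3°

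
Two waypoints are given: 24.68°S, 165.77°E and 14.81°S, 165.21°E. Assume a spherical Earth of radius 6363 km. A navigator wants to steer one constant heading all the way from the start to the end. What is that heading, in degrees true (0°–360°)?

356.9°

Meridional parts: M(φ₁)=-0.4447, M(φ₂)=-0.2614 → ΔM = +0.1833;  Δλ = -0.0098 rad
tan C = Δλ / ΔM = -0.0533 → C = 356.95°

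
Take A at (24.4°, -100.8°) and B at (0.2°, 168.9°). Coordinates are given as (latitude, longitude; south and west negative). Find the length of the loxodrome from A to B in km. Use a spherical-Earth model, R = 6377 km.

10105 km

Δψ = ln[tan(π/4+φ₂/2)/tan(π/4+φ₁/2)] = -0.4359;  Δφ = -0.4224 rad,  Δλ = -1.5760 rad
q = Δφ/Δψ = 0.9691
d = R·√(Δφ² + q²Δλ²) = 6377·1.58459 = 10105 km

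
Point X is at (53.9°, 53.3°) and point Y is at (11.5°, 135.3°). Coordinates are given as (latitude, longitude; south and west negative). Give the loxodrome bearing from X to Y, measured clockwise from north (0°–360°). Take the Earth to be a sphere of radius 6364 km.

Meridional parts: M(φ₁)=+1.1212, M(φ₂)=+0.2021 → ΔM = -0.9191;  Δλ = +1.4312 rad
tan C = Δλ / ΔM = -1.5571 → C = 122.71°

122.7°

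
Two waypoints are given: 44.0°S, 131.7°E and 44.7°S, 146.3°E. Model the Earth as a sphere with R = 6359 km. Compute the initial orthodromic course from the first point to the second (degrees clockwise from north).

N = sin Δλ·cos φ₂ = +0.1792;  D = cos φ₁ sin φ₂ − sin φ₁ cos φ₂ cos Δλ = -0.0282
initial course = atan2(N, D) = 98.93°

98.9°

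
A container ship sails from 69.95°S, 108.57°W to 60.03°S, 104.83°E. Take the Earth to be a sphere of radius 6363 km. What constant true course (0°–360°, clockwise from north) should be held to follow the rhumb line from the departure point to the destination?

Meridional parts: M(φ₁)=-1.7329, M(φ₂)=-1.3180 → ΔM = +0.4149;  Δλ = -2.5587 rad
tan C = Δλ / ΔM = -6.1675 → C = 279.21°

279.2°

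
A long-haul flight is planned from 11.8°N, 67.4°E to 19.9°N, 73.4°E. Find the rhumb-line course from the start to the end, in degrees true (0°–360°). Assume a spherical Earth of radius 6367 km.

Meridional parts: M(φ₁)=+0.2074, M(φ₂)=+0.3545 → ΔM = +0.1471;  Δλ = +0.1047 rad
tan C = Δλ / ΔM = +0.7119 → C = 35.45°

35.4°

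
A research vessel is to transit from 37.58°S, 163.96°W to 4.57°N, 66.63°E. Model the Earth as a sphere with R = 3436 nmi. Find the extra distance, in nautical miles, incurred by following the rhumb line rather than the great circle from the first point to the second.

Great circle: cos σ = sin φ₁ sin φ₂ + cos φ₁ cos φ₂ cos Δλ,  σ = 2.1533 rad → d_gc = 7398.8 nmi
Rhumb line: Δψ = +0.7886, q = Δφ/Δψ = 0.9329, d_rh = R√(Δφ²+q²Δλ²) = 7668.6 nmi
Excess = 7668.6 − 7398.8 = 269.8 ≈ 270 nmi

270 nmi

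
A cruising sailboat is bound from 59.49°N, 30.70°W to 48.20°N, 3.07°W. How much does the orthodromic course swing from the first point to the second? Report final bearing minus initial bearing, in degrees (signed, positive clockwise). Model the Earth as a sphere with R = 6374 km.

Initial bearing θ₁ = atan2(sin Δλ cos φ₂, cos φ₁ sin φ₂ − sin φ₁ cos φ₂ cos Δλ) = 112.86°
Final bearing θ₂ = (initial bearing from the destination back to the start) + 180° = 135.42°
Δθ = θ₂ − θ₁ = +22.6°

+22.6°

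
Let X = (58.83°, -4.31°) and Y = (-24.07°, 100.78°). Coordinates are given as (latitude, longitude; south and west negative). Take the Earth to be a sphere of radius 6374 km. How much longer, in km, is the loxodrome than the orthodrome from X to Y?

379 km

Great circle: cos σ = sin φ₁ sin φ₂ + cos φ₁ cos φ₂ cos Δλ,  σ = 2.0624 rad → d_gc = 13145.5 km
Rhumb line: Δψ = -1.7099, q = Δφ/Δψ = 0.8462, d_rh = R√(Δφ²+q²Δλ²) = 13524.9 km
Excess = 13524.9 − 13145.5 = 379.4 ≈ 379 km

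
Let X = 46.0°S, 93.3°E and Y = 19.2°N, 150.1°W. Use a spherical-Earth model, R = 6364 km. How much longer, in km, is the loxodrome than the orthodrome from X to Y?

Great circle: cos σ = sin φ₁ sin φ₂ + cos φ₁ cos φ₂ cos Δλ,  σ = 2.1298 rad → d_gc = 13553.8 km
Rhumb line: Δψ = +1.2478, q = Δφ/Δψ = 0.9119, d_rh = R√(Δφ²+q²Δλ²) = 13854.2 km
Excess = 13854.2 − 13553.8 = 300.4 ≈ 300 km

300 km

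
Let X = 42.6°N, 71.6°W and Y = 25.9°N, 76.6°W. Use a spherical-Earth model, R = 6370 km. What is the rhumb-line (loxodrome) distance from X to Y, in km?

1912 km

Δψ = ln[tan(π/4+φ₂/2)/tan(π/4+φ₁/2)] = -0.3551;  Δφ = -0.2915 rad,  Δλ = -0.0873 rad
q = Δφ/Δψ = 0.8209
d = R·√(Δφ² + q²Δλ²) = 6370·0.30014 = 1912 km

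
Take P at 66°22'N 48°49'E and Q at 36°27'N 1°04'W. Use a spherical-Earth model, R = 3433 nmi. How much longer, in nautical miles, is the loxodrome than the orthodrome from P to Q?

51 nmi

Great circle: cos σ = sin φ₁ sin φ₂ + cos φ₁ cos φ₂ cos Δλ,  σ = 0.7196 rad → d_gc = 2470.4 nmi
Rhumb line: Δψ = -0.8804, q = Δφ/Δψ = 0.5931, d_rh = R√(Δφ²+q²Δλ²) = 2521.0 nmi
Excess = 2521.0 − 2470.4 = 50.6 ≈ 51 nmi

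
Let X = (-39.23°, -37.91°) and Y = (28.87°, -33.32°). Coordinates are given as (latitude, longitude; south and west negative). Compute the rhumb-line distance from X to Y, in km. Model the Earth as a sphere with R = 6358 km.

Δψ = ln[tan(π/4+φ₂/2)/tan(π/4+φ₁/2)] = +1.2721;  Δφ = +1.1886 rad,  Δλ = +0.0801 rad
q = Δφ/Δψ = 0.9343
d = R·√(Δφ² + q²Δλ²) = 6358·1.19092 = 7572 km

7572 km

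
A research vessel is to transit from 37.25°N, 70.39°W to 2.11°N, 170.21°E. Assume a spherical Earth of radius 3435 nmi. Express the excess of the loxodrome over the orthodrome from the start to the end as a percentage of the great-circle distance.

3.6%

Great circle: σ = 1.9479 rad → d_gc = Rσ = 6691.0 nmi
Rhumb: Δφ = -0.6133, Δλ = -2.0839, Δψ = -0.6646, q = Δφ/Δψ = 0.9228 → d_rh = R√(Δφ²+q²Δλ²) = 6933.4 nmi
Excess = (6933.4 − 6691.0) / 6691.0 = 242.4 / 6691.0 = 3.62% ≈ 3.6%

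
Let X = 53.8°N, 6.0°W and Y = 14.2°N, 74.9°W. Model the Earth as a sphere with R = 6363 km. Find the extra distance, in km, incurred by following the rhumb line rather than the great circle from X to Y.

Great circle: cos σ = sin φ₁ sin φ₂ + cos φ₁ cos φ₂ cos Δλ,  σ = 1.1548 rad → d_gc = 7348.2 km
Rhumb line: Δψ = -0.8678, q = Δφ/Δψ = 0.7964, d_rh = R√(Δφ²+q²Δλ²) = 7515.0 km
Excess = 7515.0 − 7348.2 = 166.8 ≈ 167 km

167 km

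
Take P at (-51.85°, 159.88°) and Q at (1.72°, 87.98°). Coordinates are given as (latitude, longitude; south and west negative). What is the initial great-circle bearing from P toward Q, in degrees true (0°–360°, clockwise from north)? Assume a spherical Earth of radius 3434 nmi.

N = sin Δλ·cos φ₂ = -0.9501;  D = cos φ₁ sin φ₂ − sin φ₁ cos φ₂ cos Δλ = +0.2627
initial course = atan2(N, D) = 285.46°

285.5°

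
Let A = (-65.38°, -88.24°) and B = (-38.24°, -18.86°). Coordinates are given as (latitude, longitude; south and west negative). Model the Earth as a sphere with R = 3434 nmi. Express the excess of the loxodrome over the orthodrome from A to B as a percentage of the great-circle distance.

4.1%

Great circle: σ = 0.8259 rad → d_gc = Rσ = 2836.0 nmi
Rhumb: Δφ = +0.4737, Δλ = +1.2109, Δψ = +0.7989, q = Δφ/Δψ = 0.5929 → d_rh = R√(Δφ²+q²Δλ²) = 2953.6 nmi
Excess = (2953.6 − 2836.0) / 2836.0 = 117.6 / 2836.0 = 4.147% ≈ 4.1%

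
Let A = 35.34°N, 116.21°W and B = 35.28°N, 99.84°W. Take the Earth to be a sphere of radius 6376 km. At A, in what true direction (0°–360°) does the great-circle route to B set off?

85.5°

θ = atan2( sin Δλ·cos φ₂ ,  cos φ₁ sin φ₂ − sin φ₁ cos φ₂ cos Δλ )
  = atan2(+0.2301, +0.0181) = 85.50°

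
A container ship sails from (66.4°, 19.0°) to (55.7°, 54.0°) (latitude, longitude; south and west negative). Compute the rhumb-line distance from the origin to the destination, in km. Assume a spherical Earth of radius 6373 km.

2211 km

Δψ = ln[tan(π/4+φ₂/2)/tan(π/4+φ₁/2)] = -0.3901;  Δφ = -0.1868 rad,  Δλ = +0.6109 rad
q = Δφ/Δψ = 0.4787
d = R·√(Δφ² + q²Δλ²) = 6373·0.34696 = 2211 km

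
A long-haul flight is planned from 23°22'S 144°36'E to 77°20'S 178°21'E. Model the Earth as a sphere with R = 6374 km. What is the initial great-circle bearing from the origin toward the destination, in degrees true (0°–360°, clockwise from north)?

171.6°

θ = atan2( sin Δλ·cos φ₂ ,  cos φ₁ sin φ₂ − sin φ₁ cos φ₂ cos Δλ )
  = atan2(+0.1218, -0.8233) = 171.58°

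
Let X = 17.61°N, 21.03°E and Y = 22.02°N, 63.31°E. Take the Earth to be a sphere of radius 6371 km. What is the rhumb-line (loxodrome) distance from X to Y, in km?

4449 km

Rhumb course C = atan2(Δλ, Δψ) with Δψ = ln[tan(π/4+φ₂/2)/tan(π/4+φ₁/2)] = +0.0818, Δλ = +0.7379 → C = 83.67°
d = R·|Δφ| / |cos C| = 6371·0.07697 / 0.11023 = 4449 km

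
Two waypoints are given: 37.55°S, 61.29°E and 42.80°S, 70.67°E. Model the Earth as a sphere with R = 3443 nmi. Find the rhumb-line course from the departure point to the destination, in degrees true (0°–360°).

Meridional parts: M(φ₁)=-0.7081, M(φ₂)=-0.8281 → ΔM = -0.1200;  Δλ = +0.1637 rad
tan C = Δλ / ΔM = -1.3640 → C = 126.25°

126.2°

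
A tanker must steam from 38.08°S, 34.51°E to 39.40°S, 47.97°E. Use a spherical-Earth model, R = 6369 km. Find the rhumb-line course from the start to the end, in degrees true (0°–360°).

Meridional parts: M(φ₁)=-0.7198, M(φ₂)=-0.7493 → ΔM = -0.0295;  Δλ = +0.2349 rad
tan C = Δλ / ΔM = -7.9532 → C = 97.17°

97.2°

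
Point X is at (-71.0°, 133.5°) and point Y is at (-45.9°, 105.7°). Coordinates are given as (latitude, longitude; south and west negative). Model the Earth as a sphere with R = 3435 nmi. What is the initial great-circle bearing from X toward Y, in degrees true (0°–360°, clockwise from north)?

θ = atan2( sin Δλ·cos φ₂ ,  cos φ₁ sin φ₂ − sin φ₁ cos φ₂ cos Δλ )
  = atan2(-0.3246, +0.3483) = 317.02°

317.0°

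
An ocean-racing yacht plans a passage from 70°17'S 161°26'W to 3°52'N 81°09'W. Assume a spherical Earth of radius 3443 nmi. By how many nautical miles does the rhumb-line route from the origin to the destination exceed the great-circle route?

Great circle: cos σ = sin φ₁ sin φ₂ + cos φ₁ cos φ₂ cos Δλ,  σ = 1.5775 rad → d_gc = 5431.2 nmi
Rhumb line: Δψ = +1.8175, q = Δφ/Δψ = 0.7121, d_rh = R√(Δφ²+q²Δλ²) = 5626.3 nmi
Excess = 5626.3 − 5431.2 = 195.1 ≈ 195 nmi

195 nmi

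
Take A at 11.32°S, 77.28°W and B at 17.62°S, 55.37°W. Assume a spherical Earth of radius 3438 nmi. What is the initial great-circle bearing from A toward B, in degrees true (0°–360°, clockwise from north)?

109.1°

θ = atan2( sin Δλ·cos φ₂ ,  cos φ₁ sin φ₂ − sin φ₁ cos φ₂ cos Δλ )
  = atan2(+0.3556, -0.1232) = 109.11°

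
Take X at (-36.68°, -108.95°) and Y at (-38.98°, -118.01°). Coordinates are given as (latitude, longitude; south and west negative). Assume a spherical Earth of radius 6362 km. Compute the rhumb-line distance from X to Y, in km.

Rhumb course C = atan2(Δλ, Δψ) with Δψ = ln[tan(π/4+φ₂/2)/tan(π/4+φ₁/2)] = -0.0508, Δλ = -0.1581 → C = 252.18°
d = R·|Δφ| / |cos C| = 6362·0.04014 / 0.30604 = 834 km

834 km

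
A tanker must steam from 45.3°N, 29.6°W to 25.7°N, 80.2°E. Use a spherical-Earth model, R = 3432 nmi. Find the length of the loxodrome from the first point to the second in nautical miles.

5430 nmi

Δψ = ln[tan(π/4+φ₂/2)/tan(π/4+φ₁/2)] = -0.4244;  Δφ = -0.3421 rad,  Δλ = +1.9164 rad
q = Δφ/Δψ = 0.8060
d = R·√(Δφ² + q²Δλ²) = 3432·1.58209 = 5430 nmi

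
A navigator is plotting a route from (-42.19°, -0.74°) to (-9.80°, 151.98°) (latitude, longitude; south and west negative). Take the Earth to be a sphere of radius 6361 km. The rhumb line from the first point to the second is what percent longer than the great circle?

13.1%

Great circle: σ = 2.1348 rad → d_gc = Rσ = 13579.6 km
Rhumb: Δφ = +0.5653, Δλ = +2.6655, Δψ = +0.6418, q = Δφ/Δψ = 0.8809 → d_rh = R√(Δφ²+q²Δλ²) = 15362.3 km
Excess = (15362.3 − 13579.6) / 13579.6 = 1782.7 / 13579.6 = 13.13% ≈ 13.1%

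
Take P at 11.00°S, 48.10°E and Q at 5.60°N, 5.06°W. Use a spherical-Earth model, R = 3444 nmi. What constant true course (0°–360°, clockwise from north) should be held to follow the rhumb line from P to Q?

287.4°

Δψ = ln[tan(π/4+φ₂/2)/tan(π/4+φ₁/2)] = +0.2911
Δλ = -0.9278 rad (taken the short way round)
course = atan2(Δλ, Δψ) = 287.42°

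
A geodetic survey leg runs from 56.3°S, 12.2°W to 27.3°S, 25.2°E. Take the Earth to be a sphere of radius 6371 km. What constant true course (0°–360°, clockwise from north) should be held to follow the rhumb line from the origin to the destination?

Δψ = ln[tan(π/4+φ₂/2)/tan(π/4+φ₁/2)] = +0.6989
Δλ = +0.6528 rad (taken the short way round)
course = atan2(Δλ, Δψ) = 43.05°

43.0°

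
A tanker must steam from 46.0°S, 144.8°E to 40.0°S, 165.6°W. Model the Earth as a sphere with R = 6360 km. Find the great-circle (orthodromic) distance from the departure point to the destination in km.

cos σ = sin φ₁ sin φ₂ + cos φ₁ cos φ₂ cos Δλ
      = sin(-46.00°)sin(-40.00°) + cos(-46.00°)cos(-40.00°)cos(49.60°) = 0.8073
σ = 36.170° → d = Rσ = 6360·0.63128 = 4015 km

4015 km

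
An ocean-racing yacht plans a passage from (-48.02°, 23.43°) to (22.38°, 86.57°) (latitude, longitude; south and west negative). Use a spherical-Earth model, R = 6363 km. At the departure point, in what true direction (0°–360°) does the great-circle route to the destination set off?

θ = atan2( sin Δλ·cos φ₂ ,  cos φ₁ sin φ₂ − sin φ₁ cos φ₂ cos Δλ )
  = atan2(+0.8249, +0.5652) = 55.58°

55.6°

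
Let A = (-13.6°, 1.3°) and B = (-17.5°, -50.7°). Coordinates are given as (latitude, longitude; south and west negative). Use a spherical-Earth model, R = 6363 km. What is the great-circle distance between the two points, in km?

cos σ = sin φ₁ sin φ₂ + cos φ₁ cos φ₂ cos Δλ
      = sin(-13.60°)sin(-17.50°) + cos(-13.60°)cos(-17.50°)cos(-52.00°) = 0.6414
σ = 50.103° → d = Rσ = 6363·0.87446 = 5564 km

5564 km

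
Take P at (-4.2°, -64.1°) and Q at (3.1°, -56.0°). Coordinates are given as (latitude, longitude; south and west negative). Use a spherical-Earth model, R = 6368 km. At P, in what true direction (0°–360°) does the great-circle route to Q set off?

48.1°

N = sin Δλ·cos φ₂ = +0.1407;  D = cos φ₁ sin φ₂ − sin φ₁ cos φ₂ cos Δλ = +0.1263
initial course = atan2(N, D) = 48.08°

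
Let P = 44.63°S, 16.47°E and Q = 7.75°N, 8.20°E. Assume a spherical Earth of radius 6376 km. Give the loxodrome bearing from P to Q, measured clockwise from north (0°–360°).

351.9°

Δψ = ln[tan(π/4+φ₂/2)/tan(π/4+φ₁/2)] = +1.0079
Δλ = -0.1443 rad (taken the short way round)
course = atan2(Δλ, Δψ) = 351.85°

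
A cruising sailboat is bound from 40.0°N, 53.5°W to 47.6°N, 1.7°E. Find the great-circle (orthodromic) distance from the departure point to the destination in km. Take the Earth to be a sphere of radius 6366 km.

cos σ = sin φ₁ sin φ₂ + cos φ₁ cos φ₂ cos Δλ
      = sin(40.00°)sin(47.60°) + cos(40.00°)cos(47.60°)cos(55.20°) = 0.7695
σ = 39.694° → d = Rσ = 6366·0.69279 = 4410 km

4410 km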